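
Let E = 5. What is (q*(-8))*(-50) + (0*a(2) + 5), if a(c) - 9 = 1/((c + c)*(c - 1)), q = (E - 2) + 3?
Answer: 2405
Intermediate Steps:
q = 6 (q = (5 - 2) + 3 = 3 + 3 = 6)
a(c) = 9 + 1/(2*c*(-1 + c)) (a(c) = 9 + 1/((c + c)*(c - 1)) = 9 + 1/((2*c)*(-1 + c)) = 9 + 1/(2*c*(-1 + c)))
(q*(-8))*(-50) + (0*a(2) + 5) = (6*(-8))*(-50) + (0*((1/2)*(1 - 18*2 + 18*2**2)/(2*(-1 + 2))) + 5) = -48*(-50) + (0*((1/2)*(1/2)*(1 - 36 + 18*4)/1) + 5) = 2400 + (0*((1/2)*(1/2)*1*(1 - 36 + 72)) + 5) = 2400 + (0*((1/2)*(1/2)*1*37) + 5) = 2400 + (0*(37/4) + 5) = 2400 + (0 + 5) = 2400 + 5 = 2405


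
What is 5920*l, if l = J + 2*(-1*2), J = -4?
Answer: -47360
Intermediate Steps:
l = -8 (l = -4 + 2*(-1*2) = -4 + 2*(-2) = -4 - 4 = -8)
5920*l = 5920*(-8) = -47360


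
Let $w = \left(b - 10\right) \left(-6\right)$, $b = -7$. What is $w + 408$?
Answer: $510$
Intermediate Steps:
$w = 102$ ($w = \left(-7 - 10\right) \left(-6\right) = \left(-17\right) \left(-6\right) = 102$)
$w + 408 = 102 + 408 = 510$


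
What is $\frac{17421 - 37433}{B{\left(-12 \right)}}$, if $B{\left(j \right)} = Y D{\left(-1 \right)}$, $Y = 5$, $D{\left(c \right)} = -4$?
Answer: $\frac{5003}{5} \approx 1000.6$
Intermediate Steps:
$B{\left(j \right)} = -20$ ($B{\left(j \right)} = 5 \left(-4\right) = -20$)
$\frac{17421 - 37433}{B{\left(-12 \right)}} = \frac{17421 - 37433}{-20} = \left(17421 - 37433\right) \left(- \frac{1}{20}\right) = \left(-20012\right) \left(- \frac{1}{20}\right) = \frac{5003}{5}$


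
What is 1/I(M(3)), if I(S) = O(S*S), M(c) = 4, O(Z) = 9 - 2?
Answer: 1/7 ≈ 0.14286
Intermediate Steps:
O(Z) = 7
I(S) = 7
1/I(M(3)) = 1/7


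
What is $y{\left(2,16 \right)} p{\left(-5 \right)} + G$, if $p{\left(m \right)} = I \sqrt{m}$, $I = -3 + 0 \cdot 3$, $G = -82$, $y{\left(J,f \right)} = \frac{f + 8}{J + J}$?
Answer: $-82 - 18 i \sqrt{5} \approx -82.0 - 40.249 i$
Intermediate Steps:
$y{\left(J,f \right)} = \frac{8 + f}{2 J}$
$I = -3$ ($I = -3 + 0 = -3$)
$p{\left(m \right)} = - 3 \sqrt{m}$
$y{\left(2,16 \right)} p{\left(-5 \right)} + G = \frac{8 + 16}{2 \cdot 2} \left(- 3 \sqrt{-5}\right) - 82 = \frac{1}{2} \cdot \frac{1}{2} \cdot 24 \left(- 3 i \sqrt{5}\right) - 82 = 6 \left(- 3 i \sqrt{5}\right) - 82 = - 18 i \sqrt{5} - 82 = -82 - 18 i \sqrt{5}$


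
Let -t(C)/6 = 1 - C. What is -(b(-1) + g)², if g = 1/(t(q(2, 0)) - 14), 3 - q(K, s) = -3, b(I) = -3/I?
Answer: -2401/256 ≈ -9.3789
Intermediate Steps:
q(K, s) = 6 (q(K, s) = 3 - 1*(-3) = 3 + 3 = 6)
t(C) = -6 + 6*C (t(C) = -6*(1 - C) = -6 + 6*C)
g = 1/16 (g = 1/((-6 + 6*6) - 14) = 1/((-6 + 36) - 14) = 1/(30 - 14) = 1/16 ≈ 0.062500)
-(b(-1) + g)² = -(-3/(-1) + 1/16)² = -(-3*(-1) + 1/16)² = -(3 + 1/16)² = -(49/16)² = -1*2401/256 = -2401/256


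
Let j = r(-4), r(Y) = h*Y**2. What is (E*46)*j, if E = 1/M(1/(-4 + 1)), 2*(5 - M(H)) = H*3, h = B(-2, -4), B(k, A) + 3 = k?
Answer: -7360/11 ≈ -669.09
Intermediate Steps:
B(k, A) = -3 + k
h = -5 (h = -3 - 2 = -5)
M(H) = 5 - 3*H/2 (M(H) = 5 - H*3/2 = 5 - 3*H/2)
E = 2/11 (E = 1/(5 - 3/(2*(-4 + 1))) = 1/(5 - 3/2/(-3)) = 1/(5 - 3/2*(-1/3)) = 1/(5 + 1/2) = 1/(11/2) = 2/11 ≈ 0.18182)
r(Y) = -5*Y**2
j = -80 (j = -5*(-4)**2 = -5*16 = -80)
(E*46)*j = ((2/11)*46)*(-80) = (92/11)*(-80) = -7360/11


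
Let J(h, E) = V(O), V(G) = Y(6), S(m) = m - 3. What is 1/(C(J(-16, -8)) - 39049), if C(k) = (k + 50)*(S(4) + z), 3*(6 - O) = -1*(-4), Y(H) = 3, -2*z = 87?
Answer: -2/82603 ≈ -2.4212e-5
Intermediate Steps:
z = -87/2 (z = -1/2*87 = -87/2 ≈ -43.500)
S(m) = -3 + m
O = 14/3 (O = 6 - (-1)*(-4)/3 = 6 - 1/3*4 = 6 - 4/3 = 14/3 ≈ 4.6667)
V(G) = 3
J(h, E) = 3
C(k) = -2125 - 85*k/2 (C(k) = (k + 50)*((-3 + 4) - 87/2) = (50 + k)*(1 - 87/2) = (50 + k)*(-85/2) = -2125 - 85*k/2)
1/(C(J(-16, -8)) - 39049) = 1/((-2125 - 85/2*3) - 39049) = 1/((-2125 - 255/2) - 39049) = 1/(-4505/2 - 39049) = 1/(-82603/2) = -2/82603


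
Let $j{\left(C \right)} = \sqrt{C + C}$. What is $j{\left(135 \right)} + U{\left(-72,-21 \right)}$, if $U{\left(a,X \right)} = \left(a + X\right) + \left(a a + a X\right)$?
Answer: $6603 + 3 \sqrt{30} \approx 6619.4$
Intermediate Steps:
$j{\left(C \right)} = \sqrt{2} \sqrt{C}$ ($j{\left(C \right)} = \sqrt{2 C} = \sqrt{2} \sqrt{C}$)
$U{\left(a,X \right)} = X + a + a^{2} + X a$ ($U{\left(a,X \right)} = \left(X + a\right) + \left(a^{2} + X a\right) = X + a + a^{2} + X a$)
$j{\left(135 \right)} + U{\left(-72,-21 \right)} = \sqrt{2} \sqrt{135} - \left(-1419 - 5184\right) = \sqrt{2} \cdot 3 \sqrt{15} + \left(-21 - 72 + 5184 + 1512\right) = 3 \sqrt{30} + 6603 = 6603 + 3 \sqrt{30}$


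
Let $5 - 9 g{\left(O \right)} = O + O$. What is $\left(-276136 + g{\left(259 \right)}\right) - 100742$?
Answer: $-376935$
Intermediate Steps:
$g{\left(O \right)} = \frac{5}{9} - \frac{2 O}{9}$ ($g{\left(O \right)} = \frac{5}{9} - \frac{O + O}{9} = \frac{5}{9} - \frac{2 O}{9}$)
$\left(-276136 + g{\left(259 \right)}\right) - 100742 = \left(-276136 + \left(\frac{5}{9} - \frac{518}{9}\right)\right) - 100742 = \left(-276136 - 57\right) - 100742 = -276193 - 100742 = -376935$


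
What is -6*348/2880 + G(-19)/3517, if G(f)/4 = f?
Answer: -105033/140680 ≈ -0.74661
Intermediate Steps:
G(f) = 4*f
-6*348/2880 + G(-19)/3517 = -6*348/2880 + (4*(-19))/3517 = -2088*1/2880 - 76*1/3517 = -29/40 - 76/3517 = -105033/140680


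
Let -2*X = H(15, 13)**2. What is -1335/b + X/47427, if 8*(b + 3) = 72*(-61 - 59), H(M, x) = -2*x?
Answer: 20982997/17121147 ≈ 1.2256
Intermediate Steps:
X = -338 (X = -(-2*13)**2/2 = -1/2*(-26)**2 = -1/2*676 = -338)
b = -1083 (b = -3 + (72*(-61 - 59))/8 = -3 + (72*(-120))/8 = -3 + (1/8)*(-8640) = -3 - 1080 = -1083)
-1335/b + X/47427 = -1335/(-1083) - 338/47427 = -1335*(-1/1083) - 338*1/47427 = 445/361 - 338/47427 = 20982997/17121147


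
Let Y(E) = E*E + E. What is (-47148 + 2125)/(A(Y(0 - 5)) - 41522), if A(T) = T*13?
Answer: 45023/41262 ≈ 1.0911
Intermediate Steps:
Y(E) = E + E**2 (Y(E) = E**2 + E = E + E**2)
A(T) = 13*T
(-47148 + 2125)/(A(Y(0 - 5)) - 41522) = (-47148 + 2125)/(13*((0 - 5)*(1 + (0 - 5))) - 41522) = -45023/(13*(-5*(1 - 5)) - 41522) = -45023/(13*(-5*(-4)) - 41522) = -45023/(13*20 - 41522) = -45023/(260 - 41522) = -45023/(-41262) = -45023*(-1/41262) = 45023/41262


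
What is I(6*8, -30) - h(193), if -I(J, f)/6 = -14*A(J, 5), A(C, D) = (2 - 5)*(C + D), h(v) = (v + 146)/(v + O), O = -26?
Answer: -2230791/167 ≈ -13358.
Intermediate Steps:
h(v) = (146 + v)/(-26 + v) (h(v) = (v + 146)/(v - 26) = (146 + v)/(-26 + v))
A(C, D) = -3*C - 3*D (A(C, D) = -3*(C + D) = -3*C - 3*D)
I(J, f) = -1260 - 252*J (I(J, f) = -(-84)*(-3*J - 3*5) = -(-84)*(-3*J - 15) = -(-84)*(-15 - 3*J) = -6*(210 + 42*J) = -1260 - 252*J)
I(6*8, -30) - h(193) = (-1260 - 1512*8) - (146 + 193)/(-26 + 193) = (-1260 - 252*48) - 339/167 = (-1260 - 12096) - 339/167 = -13356 - 1*339/167 = -13356 - 339/167 = -2230791/167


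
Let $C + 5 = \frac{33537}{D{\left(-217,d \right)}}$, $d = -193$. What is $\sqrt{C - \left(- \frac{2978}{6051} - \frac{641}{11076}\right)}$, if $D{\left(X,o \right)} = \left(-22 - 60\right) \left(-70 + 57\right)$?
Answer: $\frac{\sqrt{629473583992857799}}{152658662} \approx 5.1972$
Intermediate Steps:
$D{\left(X,o \right)} = 1066$ ($D{\left(X,o \right)} = \left(-82\right) \left(-13\right) = 1066$)
$C = \frac{28207}{1066}$ ($C = -5 + \frac{33537}{1066} = \frac{28207}{1066} \approx 26.461$)
$\sqrt{C - \left(- \frac{2978}{6051} - \frac{641}{11076}\right)} = \sqrt{\frac{28207}{1066} - \left(- \frac{2978}{6051} - \frac{641}{11076}\right)} = \sqrt{\frac{28207}{1066} - - \frac{4095891}{7446764}} = \sqrt{\frac{28207}{1066} + \left(\frac{641}{11076} + \frac{2978}{6051}\right)} = \sqrt{\frac{28207}{1066} + \frac{4095891}{7446764}} = \sqrt{\frac{8246811229}{305317324}} = \frac{\sqrt{629473583992857799}}{152658662}$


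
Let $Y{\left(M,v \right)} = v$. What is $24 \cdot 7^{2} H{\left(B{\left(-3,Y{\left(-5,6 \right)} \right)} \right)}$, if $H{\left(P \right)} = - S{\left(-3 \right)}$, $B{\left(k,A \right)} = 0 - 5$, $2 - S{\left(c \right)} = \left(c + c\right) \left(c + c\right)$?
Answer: $39984$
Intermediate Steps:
$S{\left(c \right)} = 2 - 4 c^{2}$ ($S{\left(c \right)} = 2 - \left(c + c\right) \left(c + c\right) = 2 - 2 c 2 c = 2 - 4 c^{2}$)
$B{\left(k,A \right)} = -5$
$H{\left(P \right)} = 34$ ($H{\left(P \right)} = - (2 - 4 \left(-3\right)^{2}) = - (2 - 36) = \left(-1\right) \left(-34\right) = 34$)
$24 \cdot 7^{2} H{\left(B{\left(-3,Y{\left(-5,6 \right)} \right)} \right)} = 24 \cdot 7^{2} \cdot 34 = 24 \cdot 49 \cdot 34 = 1176 \cdot 34 = 39984$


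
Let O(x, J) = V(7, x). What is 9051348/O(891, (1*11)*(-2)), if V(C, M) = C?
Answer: 9051348/7 ≈ 1.2931e+6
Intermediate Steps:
O(x, J) = 7
9051348/O(891, (1*11)*(-2)) = 9051348/7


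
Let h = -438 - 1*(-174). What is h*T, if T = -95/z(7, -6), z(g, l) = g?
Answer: 25080/7 ≈ 3582.9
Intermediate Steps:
h = -264 (h = -438 + 174 = -264)
T = -95/7 ≈ -13.571
h*T = -264*(-95/7) = 25080/7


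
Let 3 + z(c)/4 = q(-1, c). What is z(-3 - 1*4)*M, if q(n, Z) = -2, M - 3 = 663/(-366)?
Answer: -1450/61 ≈ -23.770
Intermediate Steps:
M = 145/122 (M = 3 + 663/(-366) = 3 + 663*(-1/366) = 3 - 221/122 = 145/122 ≈ 1.1885)
z(c) = -20 (z(c) = -12 + 4*(-2) = -12 - 8 = -20)
z(-3 - 1*4)*M = -20*145/122 = -1450/61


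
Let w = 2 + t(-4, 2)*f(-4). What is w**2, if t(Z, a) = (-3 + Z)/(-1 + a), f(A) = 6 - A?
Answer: 4624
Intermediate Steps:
t(Z, a) = (-3 + Z)/(-1 + a)
w = -68 (w = 2 + ((-3 - 4)/(-1 + 2))*(6 - 1*(-4)) = 2 + (-7/1)*(6 + 4) = 2 + (1*(-7))*10 = 2 - 7*10 = 2 - 70 = -68)
w**2 = (-68)**2 = 4624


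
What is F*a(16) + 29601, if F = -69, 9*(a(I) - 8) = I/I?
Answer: 87124/3 ≈ 29041.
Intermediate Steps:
a(I) = 73/9 (a(I) = 8 + (I/I)/9 = 8 + (⅑)*1 = 8 + ⅑ = 73/9)
F*a(16) + 29601 = -69*73/9 + 29601 = -1679/3 + 29601 = 87124/3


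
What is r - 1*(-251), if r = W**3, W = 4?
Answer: 315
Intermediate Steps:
r = 64 (r = 4**3 = 64)
r - 1*(-251) = 64 - 1*(-251) = 64 + 251 = 315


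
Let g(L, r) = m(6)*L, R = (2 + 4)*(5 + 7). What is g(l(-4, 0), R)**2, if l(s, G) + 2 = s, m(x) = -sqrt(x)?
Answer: 216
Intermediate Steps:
l(s, G) = -2 + s
R = 72 (R = 6*12 = 72)
g(L, r) = -L*sqrt(6) (g(L, r) = (-sqrt(6))*L = -L*sqrt(6))
g(l(-4, 0), R)**2 = (-(-2 - 4)*sqrt(6))**2 = (-1*(-6)*sqrt(6))**2 = (6*sqrt(6))**2 = 216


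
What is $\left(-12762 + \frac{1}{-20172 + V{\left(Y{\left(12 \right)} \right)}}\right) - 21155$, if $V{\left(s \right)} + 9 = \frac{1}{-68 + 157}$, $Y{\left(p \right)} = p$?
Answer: $- \frac{60918595125}{1796108} \approx -33917.0$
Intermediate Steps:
$V{\left(s \right)} = - \frac{800}{89}$ ($V{\left(s \right)} = -9 + \frac{1}{-68 + 157} = -9 + \frac{1}{89} = - \frac{800}{89}$)
$\left(-12762 + \frac{1}{-20172 + V{\left(Y{\left(12 \right)} \right)}}\right) - 21155 = \left(-12762 + \frac{1}{-20172 - \frac{800}{89}}\right) - 21155 = \left(-12762 + \frac{1}{- \frac{1796108}{89}}\right) - 21155 = \left(-12762 - \frac{89}{1796108}\right) - 21155 = - \frac{22921930385}{1796108} - 21155 = - \frac{60918595125}{1796108}$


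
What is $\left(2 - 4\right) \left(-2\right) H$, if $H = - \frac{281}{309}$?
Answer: $- \frac{1124}{309} \approx -3.6375$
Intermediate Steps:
$H = - \frac{281}{309}$ ($H = \left(-281\right) \frac{1}{309} = - \frac{281}{309} \approx -0.90938$)
$\left(2 - 4\right) \left(-2\right) H = \left(2 - 4\right) \left(-2\right) \left(- \frac{281}{309}\right) = \left(-2\right) \left(-2\right) \left(- \frac{281}{309}\right) = 4 \left(- \frac{281}{309}\right) = - \frac{1124}{309}$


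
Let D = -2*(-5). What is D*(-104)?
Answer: -1040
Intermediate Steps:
D = 10
D*(-104) = 10*(-104) = -1040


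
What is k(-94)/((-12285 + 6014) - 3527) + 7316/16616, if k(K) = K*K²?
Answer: 55938169/656466 ≈ 85.211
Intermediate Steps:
k(K) = K³
k(-94)/((-12285 + 6014) - 3527) + 7316/16616 = (-94)³/((-12285 + 6014) - 3527) + 7316/16616 = -830584/(-6271 - 3527) + 7316*(1/16616) = -830584/(-9798) + 59/134 = -830584*(-1/9798) + 59/134 = 415292/4899 + 59/134 = 55938169/656466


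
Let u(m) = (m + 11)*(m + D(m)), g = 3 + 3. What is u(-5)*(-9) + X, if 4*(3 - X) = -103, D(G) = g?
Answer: -101/4 ≈ -25.250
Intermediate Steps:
g = 6
D(G) = 6
X = 115/4 (X = 3 - ¼*(-103) = 3 + 103/4 = 115/4 ≈ 28.750)
u(m) = (6 + m)*(11 + m) (u(m) = (m + 11)*(m + 6) = (11 + m)*(6 + m) = (6 + m)*(11 + m))
u(-5)*(-9) + X = (66 + (-5)² + 17*(-5))*(-9) + 115/4 = (66 + 25 - 85)*(-9) + 115/4 = 6*(-9) + 115/4 = -54 + 115/4 = -101/4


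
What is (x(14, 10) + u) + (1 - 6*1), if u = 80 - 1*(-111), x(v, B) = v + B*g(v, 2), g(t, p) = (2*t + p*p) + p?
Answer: 540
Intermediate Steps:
g(t, p) = p + p² + 2*t (g(t, p) = (2*t + p²) + p = (p² + 2*t) + p = p + p² + 2*t)
x(v, B) = v + B*(6 + 2*v) (x(v, B) = v + B*(2 + 2² + 2*v) = v + B*(2 + 4 + 2*v) = v + B*(6 + 2*v))
u = 191 (u = 80 + 111 = 191)
(x(14, 10) + u) + (1 - 6*1) = ((14 + 2*10*(3 + 14)) + 191) + (1 - 6*1) = ((14 + 2*10*17) + 191) + (1 - 6) = ((14 + 340) + 191) - 5 = (354 + 191) - 5 = 545 - 5 = 540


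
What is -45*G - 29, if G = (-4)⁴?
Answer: -11549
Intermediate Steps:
G = 256
-45*G - 29 = -45*256 - 29 = -11520 - 29 = -11549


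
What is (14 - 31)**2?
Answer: 289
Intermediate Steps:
(14 - 31)**2 = (-17)**2 = 289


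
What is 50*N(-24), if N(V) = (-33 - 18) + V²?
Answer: 26250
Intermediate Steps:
N(V) = -51 + V²
50*N(-24) = 50*(-51 + (-24)²) = 50*(-51 + 576) = 50*525 = 26250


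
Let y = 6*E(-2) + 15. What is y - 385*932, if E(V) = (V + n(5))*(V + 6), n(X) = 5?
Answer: -358733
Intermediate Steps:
E(V) = (5 + V)*(6 + V) (E(V) = (V + 5)*(V + 6) = (5 + V)*(6 + V))
y = 87 (y = 6*(30 + (-2)² + 11*(-2)) + 15 = 6*(30 + 4 - 22) + 15 = 6*12 + 15 = 72 + 15 = 87)
y - 385*932 = 87 - 385*932 = 87 - 358820 = -358733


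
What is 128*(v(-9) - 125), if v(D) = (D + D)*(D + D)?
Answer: 25472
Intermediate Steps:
v(D) = 4*D² (v(D) = (2*D)*(2*D) = 4*D²)
128*(v(-9) - 125) = 128*(4*(-9)² - 125) = 128*(4*81 - 125) = 128*(324 - 125) = 128*199 = 25472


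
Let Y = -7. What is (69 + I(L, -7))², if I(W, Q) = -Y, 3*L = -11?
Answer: 5776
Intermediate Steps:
L = -11/3 (L = (⅓)*(-11) = -11/3 ≈ -3.6667)
I(W, Q) = 7 (I(W, Q) = -1*(-7) = 7)
(69 + I(L, -7))² = (69 + 7)² = 76² = 5776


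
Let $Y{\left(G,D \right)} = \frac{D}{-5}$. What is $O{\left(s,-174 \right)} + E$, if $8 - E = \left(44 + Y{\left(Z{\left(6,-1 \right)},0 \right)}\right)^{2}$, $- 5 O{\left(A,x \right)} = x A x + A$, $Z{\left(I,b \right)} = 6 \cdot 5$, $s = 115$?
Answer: $-698299$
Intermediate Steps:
$Z{\left(I,b \right)} = 30$
$O{\left(A,x \right)} = - \frac{A}{5} - \frac{A x^{2}}{5}$ ($O{\left(A,x \right)} = - \frac{x A x + A}{5} = - \frac{A x x + A}{5} = - \frac{A x^{2} + A}{5} = - \frac{A + A x^{2}}{5} = - \frac{A}{5} - \frac{A x^{2}}{5}$)
$Y{\left(G,D \right)} = - \frac{D}{5}$ ($Y{\left(G,D \right)} = D \left(- \frac{1}{5}\right) = - \frac{D}{5}$)
$E = -1928$ ($E = 8 - \left(44 - 0\right)^{2} = 8 - \left(44 + 0\right)^{2} = 8 - 44^{2} = 8 - 1936 = -1928$)
$O{\left(s,-174 \right)} + E = \left(- \frac{1}{5}\right) 115 \left(1 + \left(-174\right)^{2}\right) - 1928 = \left(- \frac{1}{5}\right) 115 \left(1 + 30276\right) - 1928 = \left(- \frac{1}{5}\right) 115 \cdot 30277 - 1928 = -696371 - 1928 = -698299$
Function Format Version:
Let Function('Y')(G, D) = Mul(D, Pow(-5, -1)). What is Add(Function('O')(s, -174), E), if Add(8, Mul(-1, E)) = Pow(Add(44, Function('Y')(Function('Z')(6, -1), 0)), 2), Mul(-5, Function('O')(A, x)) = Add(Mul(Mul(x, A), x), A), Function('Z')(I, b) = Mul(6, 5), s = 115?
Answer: -698299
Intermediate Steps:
Function('Z')(I, b) = 30
Function('O')(A, x) = Add(Mul(Rational(-1, 5), A), Mul(Rational(-1, 5), A, Pow(x, 2))) (Function('O')(A, x) = Mul(Rational(-1, 5), Add(Mul(Mul(x, A), x), A)) = Mul(Rational(-1, 5), Add(Mul(Mul(A, x), x), A)) = Mul(Rational(-1, 5), Add(Mul(A, Pow(x, 2)), A)) = Mul(Rational(-1, 5), Add(A, Mul(A, Pow(x, 2)))) = Add(Mul(Rational(-1, 5), A), Mul(Rational(-1, 5), A, Pow(x, 2))))
Function('Y')(G, D) = Mul(Rational(-1, 5), D) (Function('Y')(G, D) = Mul(D, Rational(-1, 5)) = Mul(Rational(-1, 5), D))
E = -1928 (E = Add(8, Mul(-1, Pow(Add(44, Mul(Rational(-1, 5), 0)), 2))) = Add(8, Mul(-1, Pow(Add(44, 0), 2))) = Add(8, Mul(-1, Pow(44, 2))) = Add(8, Mul(-1, 1936)) = Add(8, -1936) = -1928)
Add(Function('O')(s, -174), E) = Add(Mul(Rational(-1, 5), 115, Add(1, Pow(-174, 2))), -1928) = Add(Mul(Rational(-1, 5), 115, Add(1, 30276)), -1928) = Add(Mul(Rational(-1, 5), 115, 30277), -1928) = Add(-696371, -1928) = -698299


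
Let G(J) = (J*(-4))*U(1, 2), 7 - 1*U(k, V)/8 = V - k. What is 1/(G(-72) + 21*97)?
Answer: 1/15861 ≈ 6.3048e-5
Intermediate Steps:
U(k, V) = 56 - 8*V + 8*k (U(k, V) = 56 - 8*(V - k) = 56 + (-8*V + 8*k) = 56 - 8*V + 8*k)
G(J) = -192*J (G(J) = (J*(-4))*(56 - 8*2 + 8*1) = (-4*J)*(56 - 16 + 8) = -4*J*48 = -192*J)
1/(G(-72) + 21*97) = 1/(-192*(-72) + 21*97) = 1/(13824 + 2037) = 1/15861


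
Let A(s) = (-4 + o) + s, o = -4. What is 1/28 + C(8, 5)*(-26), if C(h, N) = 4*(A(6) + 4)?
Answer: -5823/28 ≈ -207.96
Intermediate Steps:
A(s) = -8 + s (A(s) = (-4 - 4) + s = -8 + s)
C(h, N) = 8 (C(h, N) = 4*((-8 + 6) + 4) = 4*(-2 + 4) = 4*2 = 8)
1/28 + C(8, 5)*(-26) = 1/28 + 8*(-26) = 1/28 - 208 = -5823/28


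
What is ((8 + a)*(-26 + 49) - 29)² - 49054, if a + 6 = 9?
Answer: 1122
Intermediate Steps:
a = 3 (a = -6 + 9 = 3)
((8 + a)*(-26 + 49) - 29)² - 49054 = ((8 + 3)*(-26 + 49) - 29)² - 49054 = (11*23 - 29)² - 49054 = (253 - 29)² - 49054 = 224² - 49054 = 50176 - 49054 = 1122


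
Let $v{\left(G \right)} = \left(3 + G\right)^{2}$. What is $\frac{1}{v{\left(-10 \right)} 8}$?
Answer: $\frac{1}{392} \approx 0.002551$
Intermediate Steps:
$\frac{1}{v{\left(-10 \right)} 8} = \frac{1}{\left(3 - 10\right)^{2} \cdot 8} = \frac{1}{\left(-7\right)^{2} \cdot 8} = \frac{1}{49 \cdot 8} = \frac{1}{392}$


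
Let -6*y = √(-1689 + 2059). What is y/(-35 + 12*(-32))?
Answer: √370/2514 ≈ 0.0076513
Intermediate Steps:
y = -√370/6 (y = -√(-1689 + 2059)/6 = -√370/6 ≈ -3.2059)
y/(-35 + 12*(-32)) = (-√370/6)/(-35 + 12*(-32)) = (-√370/6)/(-35 - 384) = -√370/6/(-419) = -√370/6*(-1/419) = √370/2514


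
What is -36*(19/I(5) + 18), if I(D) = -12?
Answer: -591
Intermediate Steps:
-36*(19/I(5) + 18) = -36*(19/(-12) + 18) = -36*(19*(-1/12) + 18) = -36*(-19/12 + 18) = -36*197/12 = -591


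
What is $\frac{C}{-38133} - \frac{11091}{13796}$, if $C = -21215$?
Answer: $- \frac{130250963}{526082868} \approx -0.24759$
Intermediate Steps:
$\frac{C}{-38133} - \frac{11091}{13796} = - \frac{21215}{-38133} - \frac{11091}{13796} = \left(-21215\right) \left(- \frac{1}{38133}\right) - \frac{11091}{13796} = \frac{21215}{38133} - \frac{11091}{13796} = - \frac{130250963}{526082868}$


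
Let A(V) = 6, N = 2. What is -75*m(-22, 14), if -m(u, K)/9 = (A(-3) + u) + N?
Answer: -9450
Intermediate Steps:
m(u, K) = -72 - 9*u (m(u, K) = -9*((6 + u) + 2) = -9*(8 + u) = -72 - 9*u)
-75*m(-22, 14) = -75*(-72 - 9*(-22)) = -75*(-72 + 198) = -75*126 = -9450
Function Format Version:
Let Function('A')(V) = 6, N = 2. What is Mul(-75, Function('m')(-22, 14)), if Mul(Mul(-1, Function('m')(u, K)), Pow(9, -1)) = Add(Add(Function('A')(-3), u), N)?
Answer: -9450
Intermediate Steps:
Function('m')(u, K) = Add(-72, Mul(-9, u)) (Function('m')(u, K) = Mul(-9, Add(Add(6, u), 2)) = Mul(-9, Add(8, u)) = Add(-72, Mul(-9, u)))
Mul(-75, Function('m')(-22, 14)) = Mul(-75, Add(-72, Mul(-9, -22))) = Mul(-75, Add(-72, 198)) = Mul(-75, 126) = -9450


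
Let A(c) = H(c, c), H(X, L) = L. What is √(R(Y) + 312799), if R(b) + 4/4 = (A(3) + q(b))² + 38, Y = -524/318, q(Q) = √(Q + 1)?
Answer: √(7909018068 + 954*I*√16377)/159 ≈ 559.33 + 0.0043169*I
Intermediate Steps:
A(c) = c
q(Q) = √(1 + Q)
Y = -262/159 (Y = -524*1/318 = -262/159 ≈ -1.6478)
R(b) = 37 + (3 + √(1 + b))² (R(b) = -1 + ((3 + √(1 + b))² + 38) = -1 + (38 + (3 + √(1 + b))²) = 37 + (3 + √(1 + b))²)
√(R(Y) + 312799) = √((37 + (3 + √(1 - 262/159))²) + 312799) = √((37 + (3 + √(-103/159))²) + 312799) = √((37 + (3 + I*√16377/159)²) + 312799) = √(312836 + (3 + I*√16377/159)²)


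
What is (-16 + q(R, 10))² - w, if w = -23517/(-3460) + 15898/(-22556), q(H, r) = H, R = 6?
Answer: 1832233407/19510940 ≈ 93.908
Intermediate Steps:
w = 118860593/19510940 (w = -23517*(-1/3460) + 15898*(-1/22556) = 23517/3460 - 7949/11278 = 118860593/19510940 ≈ 6.0920)
(-16 + q(R, 10))² - w = (-16 + 6)² - 1*118860593/19510940 = (-10)² - 118860593/19510940 = 100 - 118860593/19510940 = 1832233407/19510940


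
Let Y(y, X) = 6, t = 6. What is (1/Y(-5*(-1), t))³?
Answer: 1/216 ≈ 0.0046296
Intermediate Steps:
(1/Y(-5*(-1), t))³ = (1/6)³ = (⅙)³ = 1/216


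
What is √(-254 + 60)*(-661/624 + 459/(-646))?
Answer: -20983*I*√194/11856 ≈ -24.651*I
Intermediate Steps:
√(-254 + 60)*(-661/624 + 459/(-646)) = √(-194)*(-661*1/624 + 459*(-1/646)) = (I*√194)*(-661/624 - 27/38) = (I*√194)*(-20983/11856) = -20983*I*√194/11856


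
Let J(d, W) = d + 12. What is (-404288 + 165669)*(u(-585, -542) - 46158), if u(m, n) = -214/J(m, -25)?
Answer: 6311071670080/573 ≈ 1.1014e+10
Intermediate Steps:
J(d, W) = 12 + d
u(m, n) = -214/(12 + m)
(-404288 + 165669)*(u(-585, -542) - 46158) = (-404288 + 165669)*(-214/(12 - 585) - 46158) = -238619*(-214/(-573) - 46158) = -238619*(-214*(-1/573) - 46158) = -238619*(214/573 - 46158) = -238619*(-26448320/573) = 6311071670080/573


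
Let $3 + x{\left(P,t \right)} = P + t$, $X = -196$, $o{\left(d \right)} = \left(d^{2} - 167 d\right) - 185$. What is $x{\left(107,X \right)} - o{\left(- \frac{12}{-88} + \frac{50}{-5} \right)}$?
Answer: $- \frac{799335}{484} \approx -1651.5$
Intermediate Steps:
$o{\left(d \right)} = -185 + d^{2} - 167 d$
$x{\left(P,t \right)} = -3 + P + t$ ($x{\left(P,t \right)} = -3 + \left(P + t\right) = -3 + P + t$)
$x{\left(107,X \right)} - o{\left(- \frac{12}{-88} + \frac{50}{-5} \right)} = \left(-3 + 107 - 196\right) - \left(-185 + \left(- \frac{12}{-88} + \frac{50}{-5}\right)^{2} - 167 \left(- \frac{12}{-88} + \frac{50}{-5}\right)\right) = -92 - \left(-185 + \left(\left(-12\right) \left(- \frac{1}{88}\right) + 50 \left(- \frac{1}{5}\right)\right)^{2} - 167 \left(\left(-12\right) \left(- \frac{1}{88}\right) + 50 \left(- \frac{1}{5}\right)\right)\right) = -92 - \left(-185 + \left(\frac{3}{22} - 10\right)^{2} - 167 \left(\frac{3}{22} - 10\right)\right) = -92 - \left(-185 + \left(- \frac{217}{22}\right)^{2} - - \frac{36239}{22}\right) = -92 - \left(-185 + \frac{47089}{484} + \frac{36239}{22}\right) = -92 - \frac{754807}{484} = - \frac{799335}{484}$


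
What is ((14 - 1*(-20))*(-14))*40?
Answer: -19040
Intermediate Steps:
((14 - 1*(-20))*(-14))*40 = ((14 + 20)*(-14))*40 = (34*(-14))*40 = -476*40 = -19040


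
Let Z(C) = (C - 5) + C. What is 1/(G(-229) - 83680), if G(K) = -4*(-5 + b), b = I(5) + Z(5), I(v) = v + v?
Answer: -1/83720 ≈ -1.1945e-5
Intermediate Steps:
I(v) = 2*v
Z(C) = -5 + 2*C (Z(C) = (-5 + C) + C = -5 + 2*C)
b = 15 (b = 2*5 + (-5 + 2*5) = 10 + (-5 + 10) = 10 + 5 = 15)
G(K) = -40 (G(K) = -4*(-5 + 15) = -4*10 = -40)
1/(G(-229) - 83680) = 1/(-40 - 83680) = 1/(-83720) = -1/83720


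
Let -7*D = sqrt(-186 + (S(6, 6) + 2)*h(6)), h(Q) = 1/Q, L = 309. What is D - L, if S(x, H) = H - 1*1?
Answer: -309 - I*sqrt(6654)/42 ≈ -309.0 - 1.9422*I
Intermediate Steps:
S(x, H) = -1 + H (S(x, H) = H - 1 = -1 + H)
h(Q) = 1/Q
D = -I*sqrt(6654)/42 (D = -sqrt(-186 + ((-1 + 6) + 2)/6)/7 = -sqrt(-186 + (5 + 2)*(1/6))/7 = -sqrt(-186 + 7*(1/6))/7 = -sqrt(-186 + 7/6)/7 = -I*sqrt(6654)/42 ≈ -1.9422*I)
D - L = -I*sqrt(6654)/42 - 1*309 = -I*sqrt(6654)/42 - 309 = -309 - I*sqrt(6654)/42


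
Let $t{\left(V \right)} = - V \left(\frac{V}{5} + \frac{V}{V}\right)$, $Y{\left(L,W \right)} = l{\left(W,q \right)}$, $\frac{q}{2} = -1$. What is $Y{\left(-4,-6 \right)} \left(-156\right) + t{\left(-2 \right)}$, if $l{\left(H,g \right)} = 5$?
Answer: $- \frac{3894}{5} \approx -778.8$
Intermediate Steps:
$q = -2$ ($q = 2 \left(-1\right) = -2$)
$Y{\left(L,W \right)} = 5$
$t{\left(V \right)} = - V \left(1 + \frac{V}{5}\right)$ ($t{\left(V \right)} = - V \left(V \frac{1}{5} + 1\right) = - V \left(\frac{V}{5} + 1\right) = - V \left(1 + \frac{V}{5}\right)$)
$Y{\left(-4,-6 \right)} \left(-156\right) + t{\left(-2 \right)} = 5 \left(-156\right) - - \frac{2 \left(5 - 2\right)}{5} = -780 - \left(- \frac{2}{5}\right) 3 = -780 + \frac{6}{5} = - \frac{3894}{5}$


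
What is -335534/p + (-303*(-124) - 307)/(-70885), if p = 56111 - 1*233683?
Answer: 1716710701/1258719122 ≈ 1.3639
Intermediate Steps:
p = -177572 (p = 56111 - 233683 = -177572)
-335534/p + (-303*(-124) - 307)/(-70885) = -335534/(-177572) + (-303*(-124) - 307)/(-70885) = -335534*(-1/177572) + (37572 - 307)*(-1/70885) = 167767/88786 + 37265*(-1/70885) = 167767/88786 - 7453/14177 = 1716710701/1258719122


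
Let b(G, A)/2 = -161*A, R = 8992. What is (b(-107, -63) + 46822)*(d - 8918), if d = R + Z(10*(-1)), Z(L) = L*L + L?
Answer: 11005712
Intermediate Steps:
Z(L) = L + L² (Z(L) = L² + L = L + L²)
b(G, A) = -322*A (b(G, A) = 2*(-161*A) = -322*A)
d = 9082 (d = 8992 + (10*(-1))*(1 + 10*(-1)) = 8992 - 10*(1 - 10) = 8992 - 10*(-9) = 8992 + 90 = 9082)
(b(-107, -63) + 46822)*(d - 8918) = (-322*(-63) + 46822)*(9082 - 8918) = (20286 + 46822)*164 = 67108*164 = 11005712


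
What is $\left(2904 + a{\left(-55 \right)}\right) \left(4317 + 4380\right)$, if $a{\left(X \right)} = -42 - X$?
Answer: $25369149$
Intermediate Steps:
$\left(2904 + a{\left(-55 \right)}\right) \left(4317 + 4380\right) = \left(2904 - -13\right) \left(4317 + 4380\right) = \left(2904 + \left(-42 + 55\right)\right) 8697 = \left(2904 + 13\right) 8697 = 2917 \cdot 8697 = 25369149$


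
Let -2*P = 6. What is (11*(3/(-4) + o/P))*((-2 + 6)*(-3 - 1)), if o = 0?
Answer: 132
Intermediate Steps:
P = -3 (P = -1/2*6 = -3)
(11*(3/(-4) + o/P))*((-2 + 6)*(-3 - 1)) = (11*(3/(-4) + 0/(-3)))*((-2 + 6)*(-3 - 1)) = (11*(3*(-1/4) + 0*(-1/3)))*(4*(-4)) = (11*(-3/4 + 0))*(-16) = (11*(-3/4))*(-16) = -33/4*(-16) = 132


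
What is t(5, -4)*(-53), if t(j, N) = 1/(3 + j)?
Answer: -53/8 ≈ -6.6250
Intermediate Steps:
t(5, -4)*(-53) = -53/(3 + 5) = -53/8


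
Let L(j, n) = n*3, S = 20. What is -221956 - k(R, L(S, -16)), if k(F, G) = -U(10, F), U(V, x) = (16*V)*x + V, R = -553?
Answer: -310426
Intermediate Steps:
L(j, n) = 3*n
U(V, x) = V + 16*V*x (U(V, x) = 16*V*x + V = V + 16*V*x)
k(F, G) = -10 - 160*F (k(F, G) = -10*(1 + 16*F) = -(10 + 160*F) = -10 - 160*F)
-221956 - k(R, L(S, -16)) = -221956 - (-10 - 160*(-553)) = -221956 - (-10 + 88480) = -221956 - 1*88470 = -221956 - 88470 = -310426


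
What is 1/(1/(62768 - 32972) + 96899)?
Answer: 29796/2887202605 ≈ 1.0320e-5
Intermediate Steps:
1/(1/(62768 - 32972) + 96899) = 1/(1/29796 + 96899) = 1/(2887202605/29796) = 29796/2887202605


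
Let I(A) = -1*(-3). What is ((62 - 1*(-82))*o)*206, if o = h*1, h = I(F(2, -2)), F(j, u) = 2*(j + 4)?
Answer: 88992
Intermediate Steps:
F(j, u) = 8 + 2*j (F(j, u) = 2*(4 + j) = 8 + 2*j)
I(A) = 3
h = 3
o = 3 (o = 3*1 = 3)
((62 - 1*(-82))*o)*206 = ((62 - 1*(-82))*3)*206 = ((62 + 82)*3)*206 = (144*3)*206 = 432*206 = 88992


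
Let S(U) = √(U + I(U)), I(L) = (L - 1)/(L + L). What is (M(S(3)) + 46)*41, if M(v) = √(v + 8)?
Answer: 1886 + 41*√(72 + 3*√30)/3 ≈ 2014.5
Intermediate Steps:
I(L) = (-1 + L)/(2*L) (I(L) = (-1 + L)/((2*L)) = (-1 + L)*(1/(2*L)) = (-1 + L)/(2*L))
S(U) = √(U + (-1 + U)/(2*U))
M(v) = √(8 + v)
(M(S(3)) + 46)*41 = (√(8 + √(2 - 2/3 + 4*3)/2) + 46)*41 = (√(8 + √(2 - 2*⅓ + 12)/2) + 46)*41 = (√(8 + √(2 - ⅔ + 12)/2) + 46)*41 = (√(8 + √(40/3)/2) + 46)*41 = (√(8 + (2*√30/3)/2) + 46)*41 = (√(8 + √30/3) + 46)*41 = (46 + √(8 + √30/3))*41 = 1886 + 41*√(8 + √30/3)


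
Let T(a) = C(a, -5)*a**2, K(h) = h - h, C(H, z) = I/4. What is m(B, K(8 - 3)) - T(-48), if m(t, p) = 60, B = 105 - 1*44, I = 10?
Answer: -5700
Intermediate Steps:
B = 61 (B = 105 - 44 = 61)
C(H, z) = 5/2 (C(H, z) = 10/4 = 10*(1/4) = 5/2)
K(h) = 0
T(a) = 5*a**2/2
m(B, K(8 - 3)) - T(-48) = 60 - 5*(-48)**2/2 = 60 - 5*2304/2 = 60 - 1*5760 = 60 - 5760 = -5700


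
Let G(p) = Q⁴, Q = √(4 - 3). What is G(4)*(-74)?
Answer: -74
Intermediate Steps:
Q = 1 (Q = √1 = 1)
G(p) = 1 (G(p) = 1⁴ = 1)
G(4)*(-74) = 1*(-74) = -74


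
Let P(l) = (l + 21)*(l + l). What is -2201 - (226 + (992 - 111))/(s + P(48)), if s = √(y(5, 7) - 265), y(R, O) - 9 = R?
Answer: (-2201*√251 + 14580531*I)/(√251 - 6624*I) ≈ -2201.2 + 0.00039971*I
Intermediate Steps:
P(l) = 2*l*(21 + l) (P(l) = (21 + l)*(2*l) = 2*l*(21 + l))
y(R, O) = 9 + R
s = I*√251 (s = √((9 + 5) - 265) = √(14 - 265) = √(-251) = I*√251 ≈ 15.843*I)
-2201 - (226 + (992 - 111))/(s + P(48)) = -2201 - (226 + (992 - 111))/(I*√251 + 2*48*(21 + 48)) = -2201 - (226 + 881)/(I*√251 + 2*48*69) = -2201 - 1107/(I*√251 + 6624) = -2201 - 1107/(6624 + I*√251)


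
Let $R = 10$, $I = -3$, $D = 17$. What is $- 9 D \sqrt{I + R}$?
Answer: $- 153 \sqrt{7} \approx -404.8$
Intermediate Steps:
$- 9 D \sqrt{I + R} = \left(-9\right) 17 \sqrt{-3 + 10} = - 153 \sqrt{7}$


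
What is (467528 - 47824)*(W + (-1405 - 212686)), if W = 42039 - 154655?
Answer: -137120234728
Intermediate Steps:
W = -112616
(467528 - 47824)*(W + (-1405 - 212686)) = (467528 - 47824)*(-112616 + (-1405 - 212686)) = 419704*(-112616 - 214091) = 419704*(-326707) = -137120234728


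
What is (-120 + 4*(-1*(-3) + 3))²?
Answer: 9216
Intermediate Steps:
(-120 + 4*(-1*(-3) + 3))² = (-120 + 4*(3 + 3))² = (-120 + 4*6)² = (-120 + 24)² = (-96)² = 9216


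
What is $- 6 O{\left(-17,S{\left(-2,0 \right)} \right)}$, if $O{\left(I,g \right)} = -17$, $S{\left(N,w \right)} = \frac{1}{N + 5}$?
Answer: $102$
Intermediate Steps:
$S{\left(N,w \right)} = \frac{1}{5 + N}$
$- 6 O{\left(-17,S{\left(-2,0 \right)} \right)} = \left(-6\right) \left(-17\right) = 102$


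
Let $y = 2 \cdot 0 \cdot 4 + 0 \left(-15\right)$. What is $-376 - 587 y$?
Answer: $-376$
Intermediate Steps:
$y = 0$ ($y = 0 \cdot 4 + 0 = 0 + 0 = 0$)
$-376 - 587 y = -376 - 0 = -376 + 0 = -376$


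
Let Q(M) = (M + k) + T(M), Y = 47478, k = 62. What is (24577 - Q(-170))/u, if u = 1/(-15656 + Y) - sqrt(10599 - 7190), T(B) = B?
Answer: -52729054/230139245517 - 1677943956388*sqrt(3409)/230139245517 ≈ -425.70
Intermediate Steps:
u = 1/31822 - sqrt(3409) (u = 1/(-15656 + 47478) - sqrt(10599 - 7190) = 1/31822 - sqrt(3409) ≈ -58.387)
Q(M) = 62 + 2*M (Q(M) = (M + 62) + M = (62 + M) + M = 62 + 2*M)
(24577 - Q(-170))/u = (24577 - (62 + 2*(-170)))/(1/31822 - sqrt(3409)) = (24577 - (62 - 340))/(1/31822 - sqrt(3409)) = (24577 - 1*(-278))/(1/31822 - sqrt(3409)) = (24577 + 278)/(1/31822 - sqrt(3409)) = 24855/(1/31822 - sqrt(3409))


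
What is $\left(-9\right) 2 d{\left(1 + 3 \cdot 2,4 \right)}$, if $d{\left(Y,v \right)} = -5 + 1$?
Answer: $72$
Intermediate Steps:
$d{\left(Y,v \right)} = -4$
$\left(-9\right) 2 d{\left(1 + 3 \cdot 2,4 \right)} = \left(-9\right) 2 \left(-4\right) = \left(-18\right) \left(-4\right) = 72$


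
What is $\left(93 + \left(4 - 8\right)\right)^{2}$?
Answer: $7921$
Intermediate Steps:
$\left(93 + \left(4 - 8\right)\right)^{2} = \left(93 - 4\right)^{2} = 89^{2} = 7921$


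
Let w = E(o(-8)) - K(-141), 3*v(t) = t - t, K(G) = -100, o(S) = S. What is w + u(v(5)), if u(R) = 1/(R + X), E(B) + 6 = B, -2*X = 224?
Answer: 9631/112 ≈ 85.991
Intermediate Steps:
X = -112 (X = -½*224 = -112)
E(B) = -6 + B
v(t) = 0 (v(t) = (t - t)/3 = (⅓)*0 = 0)
w = 86 (w = (-6 - 8) - 1*(-100) = -14 + 100 = 86)
u(R) = 1/(-112 + R) (u(R) = 1/(R - 112) = 1/(-112 + R))
w + u(v(5)) = 86 + 1/(-112 + 0) = 86 + 1/(-112) = 86 - 1/112 = 9631/112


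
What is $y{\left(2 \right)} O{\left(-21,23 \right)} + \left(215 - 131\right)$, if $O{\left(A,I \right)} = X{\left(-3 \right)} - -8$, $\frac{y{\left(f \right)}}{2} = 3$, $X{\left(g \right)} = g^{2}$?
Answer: $186$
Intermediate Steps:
$y{\left(f \right)} = 6$ ($y{\left(f \right)} = 2 \cdot 3 = 6$)
$O{\left(A,I \right)} = 17$ ($O{\left(A,I \right)} = \left(-3\right)^{2} - -8 = 9 + 8 = 17$)
$y{\left(2 \right)} O{\left(-21,23 \right)} + \left(215 - 131\right) = 6 \cdot 17 + \left(215 - 131\right) = 102 + 84 = 186$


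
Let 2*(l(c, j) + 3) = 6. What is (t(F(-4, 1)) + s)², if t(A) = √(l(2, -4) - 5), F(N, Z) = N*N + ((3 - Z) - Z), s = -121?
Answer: (121 - I*√5)² ≈ 14636.0 - 541.13*I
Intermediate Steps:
l(c, j) = 0 (l(c, j) = -3 + (½)*6 = -3 + 3 = 0)
F(N, Z) = 3 + N² - 2*Z (F(N, Z) = N² + (3 - 2*Z) = 3 + N² - 2*Z)
t(A) = I*√5 (t(A) = √(0 - 5) = √(-5) = I*√5)
(t(F(-4, 1)) + s)² = (I*√5 - 121)² = (-121 + I*√5)²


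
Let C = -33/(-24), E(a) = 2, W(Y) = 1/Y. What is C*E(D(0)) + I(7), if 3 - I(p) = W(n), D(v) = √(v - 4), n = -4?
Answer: 6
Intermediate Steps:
D(v) = √(-4 + v)
W(Y) = 1/Y
I(p) = 13/4 (I(p) = 3 - 1/(-4) = 3 - 1*(-¼) = 3 + ¼ = 13/4)
C = 11/8 (C = -33*(-1/24) = 11/8 ≈ 1.3750)
C*E(D(0)) + I(7) = (11/8)*2 + 13/4 = 11/4 + 13/4 = 6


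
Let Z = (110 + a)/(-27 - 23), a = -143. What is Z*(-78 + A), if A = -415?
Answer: -16269/50 ≈ -325.38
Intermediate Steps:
Z = 33/50 (Z = (110 - 143)/(-27 - 23) = -33/(-50) = -33*(-1/50) = 33/50 ≈ 0.66000)
Z*(-78 + A) = 33*(-78 - 415)/50 = (33/50)*(-493) = -16269/50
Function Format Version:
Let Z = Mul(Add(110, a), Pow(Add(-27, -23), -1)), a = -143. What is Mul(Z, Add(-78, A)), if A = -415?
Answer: Rational(-16269, 50) ≈ -325.38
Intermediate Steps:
Z = Rational(33, 50) (Z = Mul(Add(110, -143), Pow(Add(-27, -23), -1)) = Mul(-33, Pow(-50, -1)) = Mul(-33, Rational(-1, 50)) = Rational(33, 50) ≈ 0.66000)
Mul(Z, Add(-78, A)) = Mul(Rational(33, 50), Add(-78, -415)) = Mul(Rational(33, 50), -493) = Rational(-16269, 50)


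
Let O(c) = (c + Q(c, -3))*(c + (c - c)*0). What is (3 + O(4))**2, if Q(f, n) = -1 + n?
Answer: 9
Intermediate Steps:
O(c) = c*(-4 + c) (O(c) = (c + (-1 - 3))*(c + (c - c)*0) = (c - 4)*(c + 0*0) = (-4 + c)*(c + 0) = (-4 + c)*c = c*(-4 + c))
(3 + O(4))**2 = (3 + 4*(-4 + 4))**2 = (3 + 4*0)**2 = (3 + 0)**2 = 3**2 = 9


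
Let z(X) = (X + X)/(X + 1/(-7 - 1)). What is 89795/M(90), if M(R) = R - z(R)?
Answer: 12912521/12654 ≈ 1020.4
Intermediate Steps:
z(X) = 2*X/(-⅛ + X) (z(X) = (2*X)/(X + 1/(-8)) = (2*X)/(X - ⅛) = (2*X)/(-⅛ + X) = 2*X/(-⅛ + X))
M(R) = R - 16*R/(-1 + 8*R)
89795/M(90) = 89795/((90*(-17 + 8*90)/(-1 + 8*90))) = 89795/((90*(-17 + 720)/(-1 + 720))) = 89795/((90*703/719)) = 89795/((90*(1/719)*703)) = 89795/(63270/719) = 89795*(719/63270) = 12912521/12654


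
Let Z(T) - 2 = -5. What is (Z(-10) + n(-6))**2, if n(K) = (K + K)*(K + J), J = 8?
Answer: 729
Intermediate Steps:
Z(T) = -3 (Z(T) = 2 - 5 = -3)
n(K) = 2*K*(8 + K) (n(K) = (K + K)*(K + 8) = (2*K)*(8 + K) = 2*K*(8 + K))
(Z(-10) + n(-6))**2 = (-3 + 2*(-6)*(8 - 6))**2 = (-3 + 2*(-6)*2)**2 = (-3 - 24)**2 = (-27)**2 = 729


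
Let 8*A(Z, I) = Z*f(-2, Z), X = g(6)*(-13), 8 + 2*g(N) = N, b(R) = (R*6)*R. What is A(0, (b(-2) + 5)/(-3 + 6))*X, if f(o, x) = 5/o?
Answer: 0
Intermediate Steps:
b(R) = 6*R² (b(R) = (6*R)*R = 6*R²)
g(N) = -4 + N/2
X = 13 (X = (-4 + (½)*6)*(-13) = (-4 + 3)*(-13) = -1*(-13) = 13)
A(Z, I) = -5*Z/16 (A(Z, I) = (Z*(5/(-2)))/8 = (Z*(5*(-½)))/8 = (Z*(-5/2))/8 = (-5*Z/2)/8 = -5*Z/16)
A(0, (b(-2) + 5)/(-3 + 6))*X = -5/16*0*13 = 0*13 = 0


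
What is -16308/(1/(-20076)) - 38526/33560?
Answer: 5493762046977/16780 ≈ 3.2740e+8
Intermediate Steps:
-16308/(1/(-20076)) - 38526/33560 = -16308/(-1/20076) - 38526*1/33560 = -16308*(-20076) - 19263/16780 = 327399408 - 19263/16780 = 5493762046977/16780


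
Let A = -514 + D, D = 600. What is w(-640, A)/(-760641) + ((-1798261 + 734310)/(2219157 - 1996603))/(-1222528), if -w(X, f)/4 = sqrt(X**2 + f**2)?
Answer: 1063951/272078496512 + 8*sqrt(104249)/760641 ≈ 0.0033997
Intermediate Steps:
A = 86 (A = -514 + 600 = 86)
w(X, f) = -4*sqrt(X**2 + f**2)
w(-640, A)/(-760641) + ((-1798261 + 734310)/(2219157 - 1996603))/(-1222528) = -4*sqrt((-640)**2 + 86**2)/(-760641) + ((-1798261 + 734310)/(2219157 - 1996603))/(-1222528) = -4*sqrt(409600 + 7396)*(-1/760641) - 1063951/222554*(-1/1222528) = -8*sqrt(104249)*(-1/760641) - 1063951*1/222554*(-1/1222528) = -8*sqrt(104249)*(-1/760641) - 1063951/222554*(-1/1222528) = -8*sqrt(104249)*(-1/760641) + 1063951/272078496512 = 8*sqrt(104249)/760641 + 1063951/272078496512 = 1063951/272078496512 + 8*sqrt(104249)/760641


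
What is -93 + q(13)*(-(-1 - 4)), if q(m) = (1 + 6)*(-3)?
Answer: -198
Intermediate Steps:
q(m) = -21 (q(m) = 7*(-3) = -21)
-93 + q(13)*(-(-1 - 4)) = -93 - (-21)*(-1 - 4) = -93 - (-21)*(-5) = -93 - 21*5 = -93 - 105 = -198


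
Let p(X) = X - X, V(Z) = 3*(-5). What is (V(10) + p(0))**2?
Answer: 225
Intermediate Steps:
V(Z) = -15
p(X) = 0
(V(10) + p(0))**2 = (-15 + 0)**2 = (-15)**2 = 225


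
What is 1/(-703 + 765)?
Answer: 1/62 ≈ 0.016129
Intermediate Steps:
1/(-703 + 765) = 1/62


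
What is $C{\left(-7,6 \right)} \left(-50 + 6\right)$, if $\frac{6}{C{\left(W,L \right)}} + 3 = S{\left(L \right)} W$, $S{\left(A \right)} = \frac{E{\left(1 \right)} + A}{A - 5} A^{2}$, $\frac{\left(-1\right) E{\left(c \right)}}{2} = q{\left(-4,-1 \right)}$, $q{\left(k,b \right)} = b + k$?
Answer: $\frac{88}{1345} \approx 0.065428$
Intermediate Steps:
$E{\left(c \right)} = 10$ ($E{\left(c \right)} = - 2 \left(-1 - 4\right) = \left(-2\right) \left(-5\right) = 10$)
$S{\left(A \right)} = \frac{A^{2} \left(10 + A\right)}{-5 + A}$ ($S{\left(A \right)} = \frac{10 + A}{A - 5} A^{2} = \frac{10 + A}{-5 + A} A^{2} = \frac{A^{2} \left(10 + A\right)}{-5 + A}$)
$C{\left(W,L \right)} = \frac{6}{-3 + \frac{W L^{2} \left(10 + L\right)}{-5 + L}}$ ($C{\left(W,L \right)} = \frac{6}{-3 + \frac{L^{2} \left(10 + L\right)}{-5 + L} W} = \frac{6}{-3 + \frac{W L^{2} \left(10 + L\right)}{-5 + L}}$)
$C{\left(-7,6 \right)} \left(-50 + 6\right) = \frac{6 \left(-5 + 6\right)}{15 - 18 - 7 \cdot 6^{2} \left(10 + 6\right)} \left(-50 + 6\right) = 6 \frac{1}{15 - 18 - 252 \cdot 16} \cdot 1 \left(-44\right) = 6 \frac{1}{15 - 18 - 4032} \cdot 1 \left(-44\right) = 6 \frac{1}{-4035} \cdot 1 \left(-44\right) = 6 \left(- \frac{1}{4035}\right) 1 \left(-44\right) = \left(- \frac{2}{1345}\right) \left(-44\right) = \frac{88}{1345}$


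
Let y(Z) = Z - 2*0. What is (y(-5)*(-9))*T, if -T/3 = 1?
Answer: -135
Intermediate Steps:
T = -3 (T = -3*1 = -3)
y(Z) = Z (y(Z) = Z + 0 = Z)
(y(-5)*(-9))*T = -5*(-9)*(-3) = 45*(-3) = -135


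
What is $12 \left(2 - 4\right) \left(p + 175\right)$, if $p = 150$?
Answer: $-7800$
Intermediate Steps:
$12 \left(2 - 4\right) \left(p + 175\right) = 12 \left(2 - 4\right) \left(150 + 175\right) = 12 \left(-2\right) 325 = \left(-24\right) 325 = -7800$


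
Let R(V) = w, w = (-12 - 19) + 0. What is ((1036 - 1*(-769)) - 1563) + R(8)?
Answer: 211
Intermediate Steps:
w = -31 (w = -31 + 0 = -31)
R(V) = -31
((1036 - 1*(-769)) - 1563) + R(8) = ((1036 - 1*(-769)) - 1563) - 31 = ((1036 + 769) - 1563) - 31 = (1805 - 1563) - 31 = 242 - 31 = 211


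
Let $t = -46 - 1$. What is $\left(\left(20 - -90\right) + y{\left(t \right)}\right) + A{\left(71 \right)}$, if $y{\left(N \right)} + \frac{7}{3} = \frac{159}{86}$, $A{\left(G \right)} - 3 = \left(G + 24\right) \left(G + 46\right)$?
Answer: $\frac{2896699}{258} \approx 11228.0$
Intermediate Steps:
$A{\left(G \right)} = 3 + \left(24 + G\right) \left(46 + G\right)$ ($A{\left(G \right)} = 3 + \left(G + 24\right) \left(G + 46\right) = 3 + \left(24 + G\right) \left(46 + G\right)$)
$t = -47$
$y{\left(N \right)} = - \frac{125}{258}$ ($y{\left(N \right)} = - \frac{7}{3} + \frac{159}{86} = - \frac{125}{258}$)
$\left(\left(20 - -90\right) + y{\left(t \right)}\right) + A{\left(71 \right)} = \left(\left(20 - -90\right) - \frac{125}{258}\right) + \left(1107 + 71^{2} + 70 \cdot 71\right) = \left(\left(20 + 90\right) - \frac{125}{258}\right) + \left(1107 + 5041 + 4970\right) = \left(110 - \frac{125}{258}\right) + 11118 = \frac{28255}{258} + 11118 = \frac{2896699}{258}$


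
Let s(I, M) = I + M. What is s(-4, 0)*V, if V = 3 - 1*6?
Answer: 12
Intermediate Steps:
V = -3 (V = 3 - 6 = -3)
s(-4, 0)*V = (-4 + 0)*(-3) = -4*(-3) = 12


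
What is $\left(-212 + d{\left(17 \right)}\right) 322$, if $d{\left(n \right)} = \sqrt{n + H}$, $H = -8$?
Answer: $-67298$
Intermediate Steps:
$d{\left(n \right)} = \sqrt{-8 + n}$ ($d{\left(n \right)} = \sqrt{n - 8} = \sqrt{-8 + n}$)
$\left(-212 + d{\left(17 \right)}\right) 322 = \left(-212 + \sqrt{-8 + 17}\right) 322 = \left(-212 + \sqrt{9}\right) 322 = \left(-212 + 3\right) 322 = \left(-209\right) 322 = -67298$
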